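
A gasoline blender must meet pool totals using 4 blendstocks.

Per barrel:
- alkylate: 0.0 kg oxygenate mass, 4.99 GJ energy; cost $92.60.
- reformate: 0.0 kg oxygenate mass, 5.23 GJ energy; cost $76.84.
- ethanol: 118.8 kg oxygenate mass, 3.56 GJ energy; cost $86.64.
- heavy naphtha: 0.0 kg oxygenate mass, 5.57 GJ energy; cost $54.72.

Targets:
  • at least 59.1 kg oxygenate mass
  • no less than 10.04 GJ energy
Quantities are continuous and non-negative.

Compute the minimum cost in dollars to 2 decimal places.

$124.34

Treat it as an LP. Let x1 = barrels of alkylate, x2 = barrels of reformate, x3 = barrels of ethanol, x4 = barrels of heavy naphtha.
Minimise 92.6x1 + 76.84x2 + 86.64x3 + 54.72x4 with:
  118.8x3 ≥ 59.1   (oxygenate mass)
  4.99x1 + 5.23x2 + 3.56x3 + 5.57x4 ≥ 10.04   (energy)
  x1, x2, x3, x4 ≥ 0.
The optimal basis is {ethanol, heavy naphtha}; alkylate, reformate drop out. The oxygenate mass and energy requirements are met with equality.
Optimal quantities: ethanol = 0.49747 barrels, heavy naphtha = 1.4846 barrels.
Hence cost = 86.64·0.49747 + 54.72·1.4846 = $124.3381.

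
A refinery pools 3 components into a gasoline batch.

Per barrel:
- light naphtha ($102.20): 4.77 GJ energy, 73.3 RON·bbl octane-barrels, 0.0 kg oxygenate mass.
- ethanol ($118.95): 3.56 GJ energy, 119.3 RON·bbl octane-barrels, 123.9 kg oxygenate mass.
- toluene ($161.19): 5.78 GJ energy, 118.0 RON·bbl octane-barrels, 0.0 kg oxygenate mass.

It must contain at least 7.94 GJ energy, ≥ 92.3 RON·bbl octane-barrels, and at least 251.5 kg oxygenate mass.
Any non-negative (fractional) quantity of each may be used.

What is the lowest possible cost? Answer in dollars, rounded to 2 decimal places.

Treat it as an LP. Let x1 = barrels of light naphtha, x2 = barrels of ethanol, x3 = barrels of toluene.
Minimize 102.2x1 + 118.95x2 + 161.19x3 s.t.:
  4.77x1 + 3.56x2 + 5.78x3 ≥ 7.94   (energy)
  73.3x1 + 119.3x2 + 118x3 ≥ 92.3   (octane-barrels)
  123.9x2 ≥ 251.5   (oxygenate mass)
  x1, x2, x3 ≥ 0.
At the optimum only light naphtha, ethanol are positive (toluene = 0). There the energy and oxygenate mass constraints are tight.
Optimal quantities: light naphtha = 0.14962 barrels, ethanol = 2.02986 barrels.
Total cost: 102.2·0.14962 + 118.95·2.02986 = 256.7430.

$256.74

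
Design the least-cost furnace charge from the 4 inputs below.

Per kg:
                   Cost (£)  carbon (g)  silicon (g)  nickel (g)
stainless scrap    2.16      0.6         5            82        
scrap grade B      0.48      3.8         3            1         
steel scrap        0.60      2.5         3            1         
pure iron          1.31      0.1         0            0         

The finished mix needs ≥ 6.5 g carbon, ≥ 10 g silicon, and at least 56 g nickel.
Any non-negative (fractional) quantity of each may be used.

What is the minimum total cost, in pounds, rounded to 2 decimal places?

£2.49

Let x1 = kg of stainless scrap, x2 = kg of scrap grade B, x3 = kg of steel scrap, x4 = kg of pure iron.
min 2.16x1 + 0.48x2 + 0.6x3 + 1.31x4 subject to:
  0.6x1 + 3.8x2 + 2.5x3 + 0.1x4 ≥ 6.5   (carbon)
  5x1 + 3x2 + 3x3 ≥ 10   (silicon)
  82x1 + 1x2 + 1x3 ≥ 56   (nickel)
  x1, x2, x3, x4 ≥ 0.
At the optimum only stainless scrap, scrap grade B are positive (steel scrap, pure iron = 0). The silicon and nickel requirements are met with equality.
Optimal quantities: stainless scrap = 0.6556 kg, scrap grade B = 2.241 kg.
Total cost: 2.16·0.6556 + 0.48·2.241 = 2.4918.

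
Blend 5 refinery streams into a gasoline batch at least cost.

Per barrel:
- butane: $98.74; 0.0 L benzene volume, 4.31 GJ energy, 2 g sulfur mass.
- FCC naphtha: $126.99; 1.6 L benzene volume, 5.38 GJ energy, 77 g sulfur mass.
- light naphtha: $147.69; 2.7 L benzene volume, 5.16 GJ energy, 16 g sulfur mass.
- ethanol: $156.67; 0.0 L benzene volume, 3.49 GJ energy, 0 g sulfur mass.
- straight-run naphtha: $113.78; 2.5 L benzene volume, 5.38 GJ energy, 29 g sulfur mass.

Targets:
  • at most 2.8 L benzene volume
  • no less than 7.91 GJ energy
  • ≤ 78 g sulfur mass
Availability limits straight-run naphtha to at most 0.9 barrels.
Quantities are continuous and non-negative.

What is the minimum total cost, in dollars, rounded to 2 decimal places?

$172.69

Let x1 = barrels of butane, x2 = barrels of FCC naphtha, x3 = barrels of light naphtha, x4 = barrels of ethanol, x5 = barrels of straight-run naphtha.
min 98.74x1 + 126.99x2 + 147.69x3 + 156.67x4 + 113.78x5 with:
  1.6x2 + 2.7x3 + 2.5x5 ≤ 2.8   (benzene volume)
  4.31x1 + 5.38x2 + 5.16x3 + 3.49x4 + 5.38x5 ≥ 7.91   (energy)
  2x1 + 77x2 + 16x3 + 29x5 ≤ 78   (sulfur mass)
  x5 ≤ 0.9
  x1, x2, x3, x4, x5 ≥ 0.
The cheapest feasible vertex uses only butane, straight-run naphtha; FCC naphtha, light naphtha, ethanol are not used. The energy and the straight-run naphtha cap requirements are met with equality.
Optimal quantities: butane = 0.7118 barrels, straight-run naphtha = 0.9 barrels.
Total cost: 98.74·0.7118 + 113.78·0.9 = 172.6851.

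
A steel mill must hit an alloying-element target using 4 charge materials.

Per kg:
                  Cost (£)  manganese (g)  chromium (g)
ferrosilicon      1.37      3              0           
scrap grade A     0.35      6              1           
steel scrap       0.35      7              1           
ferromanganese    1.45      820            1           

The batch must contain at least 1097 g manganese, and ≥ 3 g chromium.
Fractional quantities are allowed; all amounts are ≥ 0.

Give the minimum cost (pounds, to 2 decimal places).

Let x1 = kg of ferrosilicon, x2 = kg of scrap grade A, x3 = kg of steel scrap, x4 = kg of ferromanganese.
Minimize 1.37x1 + 0.35x2 + 0.35x3 + 1.45x4 subject to:
  3x1 + 6x2 + 7x3 + 820x4 ≥ 1097   (manganese)
  1x2 + 1x3 + 1x4 ≥ 3   (chromium)
  x1, x2, x3, x4 ≥ 0.
The optimal basis is {steel scrap, ferromanganese}; ferrosilicon, scrap grade A drop out. The manganese and chromium requirements are met with equality.
Optimal quantities: steel scrap = 1.677 kg, ferromanganese = 1.323 kg.
Objective = 0.35·1.677 + 1.45·1.323 = 2.5053.

£2.51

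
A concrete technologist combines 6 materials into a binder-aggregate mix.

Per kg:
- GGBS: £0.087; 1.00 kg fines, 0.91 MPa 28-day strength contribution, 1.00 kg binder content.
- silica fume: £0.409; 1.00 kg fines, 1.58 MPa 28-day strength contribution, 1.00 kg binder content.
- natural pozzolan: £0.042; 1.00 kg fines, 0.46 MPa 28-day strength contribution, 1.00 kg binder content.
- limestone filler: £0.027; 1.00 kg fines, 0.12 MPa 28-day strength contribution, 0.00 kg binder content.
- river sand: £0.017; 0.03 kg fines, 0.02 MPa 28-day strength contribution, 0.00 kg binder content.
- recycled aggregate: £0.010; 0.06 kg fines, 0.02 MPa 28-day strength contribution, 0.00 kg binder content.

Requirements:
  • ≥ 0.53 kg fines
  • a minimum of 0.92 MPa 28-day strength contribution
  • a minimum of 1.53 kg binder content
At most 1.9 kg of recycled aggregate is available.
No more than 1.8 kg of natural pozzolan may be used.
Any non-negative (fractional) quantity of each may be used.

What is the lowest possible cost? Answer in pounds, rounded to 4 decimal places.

Let x1 = kg of GGBS, x2 = kg of silica fume, x3 = kg of natural pozzolan, x4 = kg of limestone filler, x5 = kg of river sand, x6 = kg of recycled aggregate.
Minimise 0.087x1 + 0.409x2 + 0.042x3 + 0.027x4 + 0.017x5 + 0.01x6 subject to:
  1x1 + 1x2 + 1x3 + 1x4 + 0.03x5 + 0.06x6 ≥ 0.53   (fines)
  0.91x1 + 1.58x2 + 0.46x3 + 0.12x4 + 0.02x5 + 0.02x6 ≥ 0.92   (28-day strength contribution)
  1x1 + 1x2 + 1x3 ≥ 1.53   (binder content)
  x6 ≤ 1.9
  x3 ≤ 1.8
  x1, x2, x3, x4, x5, x6 ≥ 0.
The minimum-cost mix takes nothing from silica fume, limestone filler, river sand, recycled aggregate — only GGBS, natural pozzolan. Binding constraints: 28-day strength contribution and the natural pozzolan cap.
That vertex is x1 = 0.1011, x3 = 1.8.
Total cost: 0.087·0.1011 + 0.042·1.8 = 0.084396.

£0.0844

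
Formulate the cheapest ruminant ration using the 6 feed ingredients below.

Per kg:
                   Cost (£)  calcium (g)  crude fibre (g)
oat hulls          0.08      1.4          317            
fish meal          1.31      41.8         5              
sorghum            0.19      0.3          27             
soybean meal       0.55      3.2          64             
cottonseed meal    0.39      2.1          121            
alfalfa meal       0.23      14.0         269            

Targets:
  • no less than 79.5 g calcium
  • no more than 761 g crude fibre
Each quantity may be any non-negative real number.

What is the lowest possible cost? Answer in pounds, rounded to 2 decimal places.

Let x1 = kg of oat hulls, x2 = kg of fish meal, x3 = kg of sorghum, x4 = kg of soybean meal, x5 = kg of cottonseed meal, x6 = kg of alfalfa meal.
min 0.08x1 + 1.31x2 + 0.19x3 + 0.55x4 + 0.39x5 + 0.23x6 s.t.:
  1.4x1 + 41.8x2 + 0.3x3 + 3.2x4 + 2.1x5 + 14x6 ≥ 79.5   (calcium)
  317x1 + 5x2 + 27x3 + 64x4 + 121x5 + 269x6 ≤ 761   (crude fibre)
  x1, x2, x3, x4, x5, x6 ≥ 0.
The optimal basis is {fish meal, alfalfa meal}; oat hulls, sorghum, soybean meal, cottonseed meal drop out. Binding constraints: calcium and crude fibre.
That vertex is x2 = 0.9604, x6 = 2.811.
Cost = 1.31·0.9604 + 0.23·2.811 = 1.9047.

£1.90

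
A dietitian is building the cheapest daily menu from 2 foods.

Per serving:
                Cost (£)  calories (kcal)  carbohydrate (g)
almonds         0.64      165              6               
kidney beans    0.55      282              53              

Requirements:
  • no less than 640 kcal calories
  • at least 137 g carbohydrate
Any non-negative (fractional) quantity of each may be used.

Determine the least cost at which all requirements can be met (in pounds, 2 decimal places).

This is a linear program. Let x1 = servings of almonds, x2 = servings of kidney beans.
Minimise 0.64x1 + 0.55x2 with:
  165x1 + 282x2 ≥ 640   (calories)
  6x1 + 53x2 ≥ 137   (carbohydrate)
  x1, x2 ≥ 0.
The optimal basis is {kidney beans}; almonds drops out. There the carbohydrate constraint is tight.
So kidney beans = 2.585 servings.
Hence cost = 0.55·2.585 = £1.4218.

£1.42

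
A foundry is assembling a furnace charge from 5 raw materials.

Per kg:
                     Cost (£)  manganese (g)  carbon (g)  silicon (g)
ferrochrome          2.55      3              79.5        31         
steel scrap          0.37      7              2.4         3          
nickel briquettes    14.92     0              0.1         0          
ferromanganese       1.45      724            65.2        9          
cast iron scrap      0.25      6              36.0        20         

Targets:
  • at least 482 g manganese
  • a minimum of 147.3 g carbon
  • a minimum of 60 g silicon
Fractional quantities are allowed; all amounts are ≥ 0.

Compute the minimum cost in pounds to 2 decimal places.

Let x1 = kg of ferrochrome, x2 = kg of steel scrap, x3 = kg of nickel briquettes, x4 = kg of ferromanganese, x5 = kg of cast iron scrap.
Minimize 2.55x1 + 0.37x2 + 14.92x3 + 1.45x4 + 0.25x5 s.t.:
  3x1 + 7x2 + 724x4 + 6x5 ≥ 482   (manganese)
  79.5x1 + 2.4x2 + 0.1x3 + 65.2x4 + 36x5 ≥ 147.3   (carbon)
  31x1 + 3x2 + 9x4 + 20x5 ≥ 60   (silicon)
  x1, x2, x3, x4, x5 ≥ 0.
The cheapest feasible vertex uses only ferromanganese, cast iron scrap; ferrochrome, steel scrap, nickel briquettes are not used. There the manganese and carbon constraints are tight.
That vertex is x4 = 0.6415, x5 = 2.93.
Cost = 1.45·0.6415 + 0.25·2.93 = 1.6627.

£1.66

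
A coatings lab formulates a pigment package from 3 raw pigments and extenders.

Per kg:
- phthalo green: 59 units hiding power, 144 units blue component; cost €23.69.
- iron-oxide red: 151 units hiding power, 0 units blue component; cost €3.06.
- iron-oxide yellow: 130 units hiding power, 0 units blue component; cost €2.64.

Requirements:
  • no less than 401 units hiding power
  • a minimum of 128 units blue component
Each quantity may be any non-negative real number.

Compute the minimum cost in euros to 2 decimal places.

Set it up as a linear program. Let x1 = kg of phthalo green, x2 = kg of iron-oxide red, x3 = kg of iron-oxide yellow.
Minimize 23.69x1 + 3.06x2 + 2.64x3 subject to:
  59x1 + 151x2 + 130x3 ≥ 401   (hiding power)
  144x1 ≥ 128   (blue component)
  x1, x2, x3 ≥ 0.
The cheapest feasible vertex uses only phthalo green, iron-oxide red; iron-oxide yellow is not used. There the hiding power and blue component constraints are tight.
That vertex is x1 = 0.8889, x2 = 2.308.
Total cost: 23.69·0.8889 + 3.06·2.308 = 28.1205.

€28.12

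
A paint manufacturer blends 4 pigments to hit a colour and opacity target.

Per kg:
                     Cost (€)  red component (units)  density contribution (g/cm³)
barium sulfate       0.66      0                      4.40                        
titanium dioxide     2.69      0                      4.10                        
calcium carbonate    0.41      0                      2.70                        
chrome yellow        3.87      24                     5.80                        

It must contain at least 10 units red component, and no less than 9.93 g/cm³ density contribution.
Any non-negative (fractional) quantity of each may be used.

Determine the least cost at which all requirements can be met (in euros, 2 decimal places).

€2.74

This is a linear program. Let x1 = kg of barium sulfate, x2 = kg of titanium dioxide, x3 = kg of calcium carbonate, x4 = kg of chrome yellow.
min 0.66x1 + 2.69x2 + 0.41x3 + 3.87x4 subject to:
  24x4 ≥ 10   (red component)
  4.4x1 + 4.1x2 + 2.7x3 + 5.8x4 ≥ 9.93   (density contribution)
  x1, x2, x3, x4 ≥ 0.
The cheapest feasible vertex uses only barium sulfate, chrome yellow; titanium dioxide, calcium carbonate are not used. The red component and density contribution requirements are met with equality.
Optimal quantities: barium sulfate = 1.708 kg, chrome yellow = 0.4167 kg.
Hence cost = 0.66·1.708 + 3.87·0.4167 = €2.7399.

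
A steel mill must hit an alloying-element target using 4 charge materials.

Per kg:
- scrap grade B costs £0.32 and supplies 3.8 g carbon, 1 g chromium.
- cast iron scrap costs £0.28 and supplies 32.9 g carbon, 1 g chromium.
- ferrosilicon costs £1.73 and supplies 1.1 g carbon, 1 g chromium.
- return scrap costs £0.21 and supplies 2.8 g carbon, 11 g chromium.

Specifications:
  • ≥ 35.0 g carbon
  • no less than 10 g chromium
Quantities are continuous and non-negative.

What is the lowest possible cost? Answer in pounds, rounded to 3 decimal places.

Treat it as an LP. Let x1 = kg of scrap grade B, x2 = kg of cast iron scrap, x3 = kg of ferrosilicon, x4 = kg of return scrap.
Minimize 0.32x1 + 0.28x2 + 1.73x3 + 0.21x4 subject to:
  3.8x1 + 32.9x2 + 1.1x3 + 2.8x4 ≥ 35   (carbon)
  1x1 + 1x2 + 1x3 + 11x4 ≥ 10   (chromium)
  x1, x2, x3, x4 ≥ 0.
At the optimum only cast iron scrap, return scrap are positive (scrap grade B, ferrosilicon = 0). The carbon and chromium requirements are met with equality.
Solving gives x2 = 0.9942, x4 = 0.8187.
Objective = 0.28·0.9942 + 0.21·0.8187 = 0.45030.

£0.450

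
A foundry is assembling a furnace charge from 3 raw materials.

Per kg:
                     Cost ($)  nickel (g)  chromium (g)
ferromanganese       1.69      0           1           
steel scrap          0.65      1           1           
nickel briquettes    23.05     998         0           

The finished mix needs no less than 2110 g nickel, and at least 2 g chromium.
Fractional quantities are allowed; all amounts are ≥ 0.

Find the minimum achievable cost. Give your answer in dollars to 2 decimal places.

Set it up as a linear program. Let x1 = kg of ferromanganese, x2 = kg of steel scrap, x3 = kg of nickel briquettes.
Minimise 1.69x1 + 0.65x2 + 23.05x3 subject to:
  1x2 + 998x3 ≥ 2110   (nickel)
  1x1 + 1x2 ≥ 2   (chromium)
  x1, x2, x3 ≥ 0.
At the optimum only steel scrap, nickel briquettes are positive (ferromanganese = 0). The nickel and chromium requirements are met with equality.
Optimal quantities: steel scrap = 2 kg, nickel briquettes = 2.1122 kg.
Hence cost = 0.65·2 + 23.05·2.1122 = $49.9862.

$49.99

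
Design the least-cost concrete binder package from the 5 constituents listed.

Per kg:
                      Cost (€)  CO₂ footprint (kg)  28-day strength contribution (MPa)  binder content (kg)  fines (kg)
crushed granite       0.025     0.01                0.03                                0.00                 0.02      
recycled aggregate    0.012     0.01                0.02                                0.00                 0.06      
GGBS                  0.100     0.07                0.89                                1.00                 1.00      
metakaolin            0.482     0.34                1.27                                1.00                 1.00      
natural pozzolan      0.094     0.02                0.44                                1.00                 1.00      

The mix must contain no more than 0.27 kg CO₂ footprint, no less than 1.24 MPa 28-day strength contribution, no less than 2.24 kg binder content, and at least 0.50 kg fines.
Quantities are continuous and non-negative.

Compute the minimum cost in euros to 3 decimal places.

€0.214

This is a linear program. Let x1 = kg of crushed granite, x2 = kg of recycled aggregate, x3 = kg of GGBS, x4 = kg of metakaolin, x5 = kg of natural pozzolan.
Minimise 0.025x1 + 0.012x2 + 0.1x3 + 0.482x4 + 0.094x5 with:
  0.01x1 + 0.01x2 + 0.07x3 + 0.34x4 + 0.02x5 ≤ 0.27   (CO₂ footprint)
  0.03x1 + 0.02x2 + 0.89x3 + 1.27x4 + 0.44x5 ≥ 1.24   (28-day strength contribution)
  1x3 + 1x4 + 1x5 ≥ 2.24   (binder content)
  0.02x1 + 0.06x2 + 1x3 + 1x4 + 1x5 ≥ 0.5   (fines)
  x1, x2, x3, x4, x5 ≥ 0.
The optimal basis is {GGBS, natural pozzolan}; crushed granite, recycled aggregate, metakaolin drop out. There the 28-day strength contribution and binder content constraints are tight.
That vertex is x3 = 0.5653, x5 = 1.675.
Objective = 0.1·0.5653 + 0.094·1.675 = 0.21398.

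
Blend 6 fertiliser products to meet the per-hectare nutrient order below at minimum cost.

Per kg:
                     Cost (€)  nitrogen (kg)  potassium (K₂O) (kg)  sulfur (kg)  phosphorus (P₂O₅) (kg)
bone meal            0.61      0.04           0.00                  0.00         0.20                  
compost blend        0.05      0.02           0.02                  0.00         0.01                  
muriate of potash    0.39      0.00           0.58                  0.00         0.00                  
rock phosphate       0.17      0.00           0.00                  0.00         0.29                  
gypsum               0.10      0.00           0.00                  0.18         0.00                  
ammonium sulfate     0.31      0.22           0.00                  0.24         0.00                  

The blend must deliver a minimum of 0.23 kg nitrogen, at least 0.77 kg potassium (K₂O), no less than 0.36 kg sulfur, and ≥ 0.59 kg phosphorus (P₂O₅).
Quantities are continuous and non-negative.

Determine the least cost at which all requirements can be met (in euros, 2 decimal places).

€1.25

Treat it as an LP. Let x1 = kg of bone meal, x2 = kg of compost blend, x3 = kg of muriate of potash, x4 = kg of rock phosphate, x5 = kg of gypsum, x6 = kg of ammonium sulfate.
Minimise 0.61x1 + 0.05x2 + 0.39x3 + 0.17x4 + 0.1x5 + 0.31x6 with:
  0.04x1 + 0.02x2 + 0.22x6 ≥ 0.23   (nitrogen)
  0.02x2 + 0.58x3 ≥ 0.77   (potassium (K₂O))
  0.18x5 + 0.24x6 ≥ 0.36   (sulfur)
  0.2x1 + 0.01x2 + 0.29x4 ≥ 0.59   (phosphorus (P₂O₅))
  x1, x2, x3, x4, x5, x6 ≥ 0.
The cheapest feasible vertex uses only muriate of potash, rock phosphate, gypsum, ammonium sulfate; bone meal, compost blend are not used. Binding constraints: nitrogen, potassium (K₂O), sulfur, phosphorus (P₂O₅).
Optimal quantities: muriate of potash = 1.328 kg, rock phosphate = 2.034 kg, gypsum = 0.6061 kg, ammonium sulfate = 1.045 kg.
Total cost: 0.39·1.328 + 0.17·2.034 + 0.1·0.6061 + 0.31·1.045 = 1.2483.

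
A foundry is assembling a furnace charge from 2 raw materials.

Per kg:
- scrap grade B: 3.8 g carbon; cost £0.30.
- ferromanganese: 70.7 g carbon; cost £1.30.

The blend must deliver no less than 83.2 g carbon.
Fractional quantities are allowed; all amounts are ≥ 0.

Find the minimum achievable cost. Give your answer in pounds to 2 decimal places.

£1.53

This is a linear program. Let x1 = kg of scrap grade B, x2 = kg of ferromanganese.
min 0.3x1 + 1.3x2 with:
  3.8x1 + 70.7x2 ≥ 83.2   (carbon)
  x1, x2 ≥ 0.
At the optimum only ferromanganese is positive (scrap grade B = 0). There the carbon constraint is tight.
So ferromanganese = 1.177 kg.
Hence cost = 1.3·1.177 = £1.5301.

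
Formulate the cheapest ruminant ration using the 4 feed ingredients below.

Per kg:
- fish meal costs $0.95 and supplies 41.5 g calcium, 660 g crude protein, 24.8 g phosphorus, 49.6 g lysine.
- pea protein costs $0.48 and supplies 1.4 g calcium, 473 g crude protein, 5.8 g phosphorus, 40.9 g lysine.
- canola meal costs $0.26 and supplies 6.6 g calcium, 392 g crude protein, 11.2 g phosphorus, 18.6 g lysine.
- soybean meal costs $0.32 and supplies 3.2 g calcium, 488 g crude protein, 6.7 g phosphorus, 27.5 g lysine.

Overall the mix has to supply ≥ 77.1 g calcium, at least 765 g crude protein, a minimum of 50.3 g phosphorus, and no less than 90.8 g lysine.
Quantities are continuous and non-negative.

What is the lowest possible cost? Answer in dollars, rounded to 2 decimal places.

This is a linear program. Let x1 = kg of fish meal, x2 = kg of pea protein, x3 = kg of canola meal, x4 = kg of soybean meal.
min 0.95x1 + 0.48x2 + 0.26x3 + 0.32x4 subject to:
  41.5x1 + 1.4x2 + 6.6x3 + 3.2x4 ≥ 77.1   (calcium)
  660x1 + 473x2 + 392x3 + 488x4 ≥ 765   (crude protein)
  24.8x1 + 5.8x2 + 11.2x3 + 6.7x4 ≥ 50.3   (phosphorus)
  49.6x1 + 40.9x2 + 18.6x3 + 27.5x4 ≥ 90.8   (lysine)
  x1, x2, x3, x4 ≥ 0.
At the optimum only fish meal, canola meal are positive (pea protein, soybean meal = 0). Binding constraints: calcium and phosphorus.
That vertex is x1 = 1.765, x3 = 0.5824.
Cost = 0.95·1.765 + 0.26·0.5824 = 1.8282.

$1.83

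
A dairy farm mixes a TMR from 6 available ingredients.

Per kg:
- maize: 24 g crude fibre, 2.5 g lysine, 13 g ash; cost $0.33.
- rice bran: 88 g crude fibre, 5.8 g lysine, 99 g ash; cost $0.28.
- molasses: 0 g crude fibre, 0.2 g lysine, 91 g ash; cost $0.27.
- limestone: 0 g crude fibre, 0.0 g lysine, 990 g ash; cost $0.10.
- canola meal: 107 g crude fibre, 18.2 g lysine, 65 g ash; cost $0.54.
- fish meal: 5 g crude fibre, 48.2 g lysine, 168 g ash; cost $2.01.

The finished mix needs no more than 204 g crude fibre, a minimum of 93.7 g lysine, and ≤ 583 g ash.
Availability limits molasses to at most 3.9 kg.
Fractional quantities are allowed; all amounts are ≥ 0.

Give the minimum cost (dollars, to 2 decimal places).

$3.50

Let x1 = kg of maize, x2 = kg of rice bran, x3 = kg of molasses, x4 = kg of limestone, x5 = kg of canola meal, x6 = kg of fish meal.
min 0.33x1 + 0.28x2 + 0.27x3 + 0.1x4 + 0.54x5 + 2.01x6 with:
  24x1 + 88x2 + 107x5 + 5x6 ≤ 204   (crude fibre)
  2.5x1 + 5.8x2 + 0.2x3 + 18.2x5 + 48.2x6 ≥ 93.7   (lysine)
  13x1 + 99x2 + 91x3 + 990x4 + 65x5 + 168x6 ≤ 583   (ash)
  x3 ≤ 3.9
  x1, x2, x3, x4, x5, x6 ≥ 0.
The minimum-cost mix takes nothing from maize, rice bran, molasses, limestone — only canola meal, fish meal. The crude fibre and lysine requirements are met with equality.
Optimal quantities: canola meal = 1.848 kg, fish meal = 1.246 kg.
Objective = 0.54·1.848 + 2.01·1.246 = 3.5024.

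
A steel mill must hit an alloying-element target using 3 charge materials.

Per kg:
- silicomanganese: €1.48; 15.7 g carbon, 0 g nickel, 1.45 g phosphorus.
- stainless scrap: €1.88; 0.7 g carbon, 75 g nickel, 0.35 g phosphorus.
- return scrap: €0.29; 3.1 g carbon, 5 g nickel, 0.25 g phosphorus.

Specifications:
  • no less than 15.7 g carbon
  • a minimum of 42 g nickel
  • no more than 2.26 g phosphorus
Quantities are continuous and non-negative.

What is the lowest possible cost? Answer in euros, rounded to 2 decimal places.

€1.88

Treat it as an LP. Let x1 = kg of silicomanganese, x2 = kg of stainless scrap, x3 = kg of return scrap.
Minimize 1.48x1 + 1.88x2 + 0.29x3 s.t.:
  15.7x1 + 0.7x2 + 3.1x3 ≥ 15.7   (carbon)
  75x2 + 5x3 ≥ 42   (nickel)
  1.45x1 + 0.35x2 + 0.25x3 ≤ 2.26   (phosphorus)
  x1, x2, x3 ≥ 0.
At the optimum only stainless scrap, return scrap are positive (silicomanganese = 0). The carbon and nickel requirements are met with equality.
That vertex is x2 = 0.2258, x3 = 5.014.
Cost = 1.88·0.2258 + 0.29·5.014 = 1.8786.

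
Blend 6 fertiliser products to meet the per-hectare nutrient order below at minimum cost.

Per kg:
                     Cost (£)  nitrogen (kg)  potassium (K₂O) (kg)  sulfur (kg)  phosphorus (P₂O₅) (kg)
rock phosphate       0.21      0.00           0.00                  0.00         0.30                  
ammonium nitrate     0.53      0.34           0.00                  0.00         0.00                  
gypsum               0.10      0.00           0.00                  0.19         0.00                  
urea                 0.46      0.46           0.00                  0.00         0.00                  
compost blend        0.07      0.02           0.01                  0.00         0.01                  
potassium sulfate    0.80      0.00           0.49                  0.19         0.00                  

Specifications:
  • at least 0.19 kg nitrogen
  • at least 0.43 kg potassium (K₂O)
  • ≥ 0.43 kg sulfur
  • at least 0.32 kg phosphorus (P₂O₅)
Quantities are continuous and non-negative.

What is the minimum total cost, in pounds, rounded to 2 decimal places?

£1.25

Set it up as a linear program. Let x1 = kg of rock phosphate, x2 = kg of ammonium nitrate, x3 = kg of gypsum, x4 = kg of urea, x5 = kg of compost blend, x6 = kg of potassium sulfate.
min 0.21x1 + 0.53x2 + 0.1x3 + 0.46x4 + 0.07x5 + 0.8x6 with:
  0.34x2 + 0.46x4 + 0.02x5 ≥ 0.19   (nitrogen)
  0.01x5 + 0.49x6 ≥ 0.43   (potassium (K₂O))
  0.19x3 + 0.19x6 ≥ 0.43   (sulfur)
  0.3x1 + 0.01x5 ≥ 0.32   (phosphorus (P₂O₅))
  x1, x2, x3, x4, x5, x6 ≥ 0.
The minimum-cost mix takes nothing from ammonium nitrate, compost blend — only rock phosphate, gypsum, urea, potassium sulfate. There the nitrogen, potassium (K₂O), sulfur, phosphorus (P₂O₅) constraints are tight.
Optimal quantities: rock phosphate = 1.067 kg, gypsum = 1.386 kg, urea = 0.413 kg, potassium sulfate = 0.8776 kg.
Objective = 0.21·1.067 + 0.1·1.386 + 0.46·0.413 + 0.8·0.8776 = 1.2547.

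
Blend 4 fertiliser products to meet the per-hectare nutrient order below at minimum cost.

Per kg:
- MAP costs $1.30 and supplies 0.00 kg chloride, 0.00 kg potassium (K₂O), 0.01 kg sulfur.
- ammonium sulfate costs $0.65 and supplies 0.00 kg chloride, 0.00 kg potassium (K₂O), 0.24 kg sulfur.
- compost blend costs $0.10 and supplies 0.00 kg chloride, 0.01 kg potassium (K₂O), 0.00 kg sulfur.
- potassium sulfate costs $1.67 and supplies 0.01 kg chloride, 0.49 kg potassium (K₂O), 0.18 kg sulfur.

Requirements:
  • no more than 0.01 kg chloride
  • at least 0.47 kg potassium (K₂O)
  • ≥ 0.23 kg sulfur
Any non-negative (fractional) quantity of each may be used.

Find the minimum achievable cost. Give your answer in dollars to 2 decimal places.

Let x1 = kg of MAP, x2 = kg of ammonium sulfate, x3 = kg of compost blend, x4 = kg of potassium sulfate.
min 1.3x1 + 0.65x2 + 0.1x3 + 1.67x4 subject to:
  0.01x4 ≤ 0.01   (chloride)
  0.01x3 + 0.49x4 ≥ 0.47   (potassium (K₂O))
  0.01x1 + 0.24x2 + 0.18x4 ≥ 0.23   (sulfur)
  x1, x2, x3, x4 ≥ 0.
The cheapest feasible vertex uses only ammonium sulfate, potassium sulfate; MAP, compost blend are not used. The potassium (K₂O) and sulfur requirements are met with equality.
So ammonium sulfate = 0.2389 kg, potassium sulfate = 0.9592 kg.
Cost = 0.65·0.2389 + 1.67·0.9592 = 1.7571.

$1.76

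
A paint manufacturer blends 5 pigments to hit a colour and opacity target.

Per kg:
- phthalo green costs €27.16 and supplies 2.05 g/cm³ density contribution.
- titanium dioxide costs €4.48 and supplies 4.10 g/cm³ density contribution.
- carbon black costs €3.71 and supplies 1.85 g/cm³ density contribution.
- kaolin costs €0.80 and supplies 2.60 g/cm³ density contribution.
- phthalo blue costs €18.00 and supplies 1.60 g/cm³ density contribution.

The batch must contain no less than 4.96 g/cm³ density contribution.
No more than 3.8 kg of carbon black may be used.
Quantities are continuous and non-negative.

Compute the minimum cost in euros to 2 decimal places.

Treat it as an LP. Let x1 = kg of phthalo green, x2 = kg of titanium dioxide, x3 = kg of carbon black, x4 = kg of kaolin, x5 = kg of phthalo blue.
Minimize 27.16x1 + 4.48x2 + 3.71x3 + 0.8x4 + 18x5 s.t.:
  2.05x1 + 4.1x2 + 1.85x3 + 2.6x4 + 1.6x5 ≥ 4.96   (density contribution)
  x3 ≤ 3.8
  x1, x2, x3, x4, x5 ≥ 0.
The cheapest feasible vertex uses only kaolin; phthalo green, titanium dioxide, carbon black, phthalo blue are not used. There the density contribution constraint is tight.
That vertex is x4 = 1.908.
Cost = 0.8·1.908 = 1.5264.

€1.53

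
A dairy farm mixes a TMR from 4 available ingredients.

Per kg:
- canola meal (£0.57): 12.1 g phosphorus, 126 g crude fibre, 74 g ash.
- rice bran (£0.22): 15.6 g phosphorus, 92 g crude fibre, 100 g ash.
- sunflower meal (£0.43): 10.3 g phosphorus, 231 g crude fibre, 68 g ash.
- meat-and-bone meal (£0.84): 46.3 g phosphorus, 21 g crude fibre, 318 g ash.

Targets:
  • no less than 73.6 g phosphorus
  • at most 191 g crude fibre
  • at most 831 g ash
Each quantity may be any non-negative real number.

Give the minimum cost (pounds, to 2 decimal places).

£1.22

Let x1 = kg of canola meal, x2 = kg of rice bran, x3 = kg of sunflower meal, x4 = kg of meat-and-bone meal.
Minimize 0.57x1 + 0.22x2 + 0.43x3 + 0.84x4 s.t.:
  12.1x1 + 15.6x2 + 10.3x3 + 46.3x4 ≥ 73.6   (phosphorus)
  126x1 + 92x2 + 231x3 + 21x4 ≤ 191   (crude fibre)
  74x1 + 100x2 + 68x3 + 318x4 ≤ 831   (ash)
  x1, x2, x3, x4 ≥ 0.
The cheapest feasible vertex uses only rice bran, meat-and-bone meal; canola meal, sunflower meal are not used. The phosphorus and crude fibre requirements are met with equality.
So rice bran = 1.856 kg, meat-and-bone meal = 0.9643 kg.
Objective = 0.22·1.856 + 0.84·0.9643 = 1.2183.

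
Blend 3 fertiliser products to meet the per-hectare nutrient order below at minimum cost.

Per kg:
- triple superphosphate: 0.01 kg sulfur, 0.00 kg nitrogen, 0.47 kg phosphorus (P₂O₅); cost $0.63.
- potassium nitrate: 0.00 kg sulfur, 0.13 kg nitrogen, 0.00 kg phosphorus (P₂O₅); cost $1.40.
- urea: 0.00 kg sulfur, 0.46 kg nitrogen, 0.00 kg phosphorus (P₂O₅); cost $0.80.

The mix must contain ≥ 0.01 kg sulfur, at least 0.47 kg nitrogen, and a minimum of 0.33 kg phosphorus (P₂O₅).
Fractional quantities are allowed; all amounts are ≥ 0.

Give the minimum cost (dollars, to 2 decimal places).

Let x1 = kg of triple superphosphate, x2 = kg of potassium nitrate, x3 = kg of urea.
min 0.63x1 + 1.4x2 + 0.8x3 s.t.:
  0.01x1 ≥ 0.01   (sulfur)
  0.13x2 + 0.46x3 ≥ 0.47   (nitrogen)
  0.47x1 ≥ 0.33   (phosphorus (P₂O₅))
  x1, x2, x3 ≥ 0.
The optimal basis is {triple superphosphate, urea}; potassium nitrate drops out. The sulfur and nitrogen requirements are met with equality.
Optimal quantities: triple superphosphate = 1 kg, urea = 1.022 kg.
Objective = 0.63·1 + 0.8·1.022 = 1.4476.

$1.45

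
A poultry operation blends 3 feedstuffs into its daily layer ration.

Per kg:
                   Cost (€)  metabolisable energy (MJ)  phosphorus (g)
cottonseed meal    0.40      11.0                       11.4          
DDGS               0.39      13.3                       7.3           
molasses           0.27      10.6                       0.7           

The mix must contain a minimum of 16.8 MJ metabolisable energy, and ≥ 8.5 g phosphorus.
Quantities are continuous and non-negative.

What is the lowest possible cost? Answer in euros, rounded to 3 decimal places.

Let x1 = kg of cottonseed meal, x2 = kg of DDGS, x3 = kg of molasses.
Minimise 0.4x1 + 0.39x2 + 0.27x3 subject to:
  11x1 + 13.3x2 + 10.6x3 ≥ 16.8   (metabolisable energy)
  11.4x1 + 7.3x2 + 0.7x3 ≥ 8.5   (phosphorus)
  x1, x2, x3 ≥ 0.
The minimum-cost mix takes nothing from cottonseed meal — only DDGS, molasses. Binding constraints: metabolisable energy and phosphorus.
That vertex is x2 = 1.151, x3 = 0.1409.
Objective = 0.39·1.151 + 0.27·0.1409 = 0.48693.

€0.487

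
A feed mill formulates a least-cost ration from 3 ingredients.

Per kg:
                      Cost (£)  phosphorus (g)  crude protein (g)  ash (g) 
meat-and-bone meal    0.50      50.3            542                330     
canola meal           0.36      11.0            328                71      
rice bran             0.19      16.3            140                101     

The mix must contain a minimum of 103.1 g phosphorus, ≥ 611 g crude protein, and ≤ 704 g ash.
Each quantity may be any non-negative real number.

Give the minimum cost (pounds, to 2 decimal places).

£1.02

Treat it as an LP. Let x1 = kg of meat-and-bone meal, x2 = kg of canola meal, x3 = kg of rice bran.
Minimise 0.5x1 + 0.36x2 + 0.19x3 with:
  50.3x1 + 11x2 + 16.3x3 ≥ 103.1   (phosphorus)
  542x1 + 328x2 + 140x3 ≥ 611   (crude protein)
  330x1 + 71x2 + 101x3 ≤ 704   (ash)
  x1, x2, x3 ≥ 0.
The optimal basis is {meat-and-bone meal}; canola meal, rice bran drop out. The phosphorus requirement is met with equality.
So meat-and-bone meal = 2.0497 kg.
Total cost: 0.5·2.0497 = 1.0249.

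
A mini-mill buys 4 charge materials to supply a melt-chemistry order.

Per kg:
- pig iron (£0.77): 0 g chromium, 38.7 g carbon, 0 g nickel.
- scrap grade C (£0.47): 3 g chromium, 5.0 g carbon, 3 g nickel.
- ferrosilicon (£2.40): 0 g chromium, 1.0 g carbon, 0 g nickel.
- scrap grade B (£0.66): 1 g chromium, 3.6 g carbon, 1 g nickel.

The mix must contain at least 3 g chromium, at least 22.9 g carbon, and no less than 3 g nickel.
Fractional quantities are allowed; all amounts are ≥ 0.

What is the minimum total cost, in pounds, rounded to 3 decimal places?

Let x1 = kg of pig iron, x2 = kg of scrap grade C, x3 = kg of ferrosilicon, x4 = kg of scrap grade B.
Minimize 0.77x1 + 0.47x2 + 2.4x3 + 0.66x4 s.t.:
  3x2 + 1x4 ≥ 3   (chromium)
  38.7x1 + 5x2 + 1x3 + 3.6x4 ≥ 22.9   (carbon)
  3x2 + 1x4 ≥ 3   (nickel)
  x1, x2, x3, x4 ≥ 0.
The minimum-cost mix takes nothing from ferrosilicon, scrap grade B — only pig iron, scrap grade C. Binding constraints: chromium, carbon, nickel.
Solving gives x1 = 0.4625, x2 = 1.
Objective = 0.77·0.4625 + 0.47·1 = 0.82613.

£0.826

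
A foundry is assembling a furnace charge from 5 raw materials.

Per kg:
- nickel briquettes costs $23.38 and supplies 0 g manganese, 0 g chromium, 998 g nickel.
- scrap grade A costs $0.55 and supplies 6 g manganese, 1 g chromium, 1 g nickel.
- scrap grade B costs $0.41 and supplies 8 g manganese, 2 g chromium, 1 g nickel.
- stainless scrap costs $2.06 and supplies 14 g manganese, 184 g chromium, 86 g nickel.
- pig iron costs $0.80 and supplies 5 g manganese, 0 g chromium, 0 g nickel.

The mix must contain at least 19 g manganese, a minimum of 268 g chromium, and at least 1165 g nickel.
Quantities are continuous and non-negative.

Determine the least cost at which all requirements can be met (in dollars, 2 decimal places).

Let x1 = kg of nickel briquettes, x2 = kg of scrap grade A, x3 = kg of scrap grade B, x4 = kg of stainless scrap, x5 = kg of pig iron.
Minimise 23.38x1 + 0.55x2 + 0.41x3 + 2.06x4 + 0.8x5 with:
  6x2 + 8x3 + 14x4 + 5x5 ≥ 19   (manganese)
  1x2 + 2x3 + 184x4 ≥ 268   (chromium)
  998x1 + 1x2 + 1x3 + 86x4 ≥ 1165   (nickel)
  x1, x2, x3, x4, x5 ≥ 0.
The cheapest feasible vertex uses only nickel briquettes, stainless scrap; scrap grade A, scrap grade B, pig iron are not used. Binding constraints: chromium and nickel.
That vertex is x1 = 1.042, x4 = 1.457.
Total cost: 23.38·1.042 + 2.06·1.457 = 27.3634.

$27.36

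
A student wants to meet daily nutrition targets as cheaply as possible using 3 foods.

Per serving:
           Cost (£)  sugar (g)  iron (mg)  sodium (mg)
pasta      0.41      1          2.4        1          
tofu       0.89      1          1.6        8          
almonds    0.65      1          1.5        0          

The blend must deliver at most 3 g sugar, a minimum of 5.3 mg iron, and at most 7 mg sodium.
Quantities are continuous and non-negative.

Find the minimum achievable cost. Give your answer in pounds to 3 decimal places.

Treat it as an LP. Let x1 = servings of pasta, x2 = servings of tofu, x3 = servings of almonds.
min 0.41x1 + 0.89x2 + 0.65x3 subject to:
  1x1 + 1x2 + 1x3 ≤ 3   (sugar)
  2.4x1 + 1.6x2 + 1.5x3 ≥ 5.3   (iron)
  1x1 + 8x2 ≤ 7   (sodium)
  x1, x2, x3 ≥ 0.
The cheapest feasible vertex uses only pasta; tofu, almonds are not used. Binding constraint: iron.
So pasta = 2.208 servings.
Hence cost = 0.41·2.208 = £0.90528.

£0.905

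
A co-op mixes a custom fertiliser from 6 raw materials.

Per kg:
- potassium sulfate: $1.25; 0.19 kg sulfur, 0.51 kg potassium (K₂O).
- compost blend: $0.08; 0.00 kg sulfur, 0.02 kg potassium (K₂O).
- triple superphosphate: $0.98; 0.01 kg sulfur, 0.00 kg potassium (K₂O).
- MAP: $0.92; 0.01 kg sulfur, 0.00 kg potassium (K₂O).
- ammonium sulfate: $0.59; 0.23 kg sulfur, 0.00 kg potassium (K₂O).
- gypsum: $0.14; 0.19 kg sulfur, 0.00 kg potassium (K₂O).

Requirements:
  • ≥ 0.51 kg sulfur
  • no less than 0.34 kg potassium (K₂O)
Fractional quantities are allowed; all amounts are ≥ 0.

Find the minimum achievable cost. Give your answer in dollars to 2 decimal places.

$1.12

Treat it as an LP. Let x1 = kg of potassium sulfate, x2 = kg of compost blend, x3 = kg of triple superphosphate, x4 = kg of MAP, x5 = kg of ammonium sulfate, x6 = kg of gypsum.
Minimise 1.25x1 + 0.08x2 + 0.98x3 + 0.92x4 + 0.59x5 + 0.14x6 subject to:
  0.19x1 + 0.01x3 + 0.01x4 + 0.23x5 + 0.19x6 ≥ 0.51   (sulfur)
  0.51x1 + 0.02x2 ≥ 0.34   (potassium (K₂O))
  x1, x2, x3, x4, x5, x6 ≥ 0.
The optimal basis is {potassium sulfate, gypsum}; compost blend, triple superphosphate, MAP, ammonium sulfate drop out. There the sulfur and potassium (K₂O) constraints are tight.
Solving gives x1 = 0.6667, x6 = 2.018.
Objective = 1.25·0.6667 + 0.14·2.018 = 1.1159.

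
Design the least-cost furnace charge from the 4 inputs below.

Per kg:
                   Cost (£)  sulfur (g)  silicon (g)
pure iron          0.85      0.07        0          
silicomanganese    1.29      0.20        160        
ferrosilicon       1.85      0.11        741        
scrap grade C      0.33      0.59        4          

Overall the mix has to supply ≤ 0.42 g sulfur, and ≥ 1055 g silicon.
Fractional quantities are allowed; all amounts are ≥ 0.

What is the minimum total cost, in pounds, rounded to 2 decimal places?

£2.63

This is a linear program. Let x1 = kg of pure iron, x2 = kg of silicomanganese, x3 = kg of ferrosilicon, x4 = kg of scrap grade C.
min 0.85x1 + 1.29x2 + 1.85x3 + 0.33x4 s.t.:
  0.07x1 + 0.2x2 + 0.11x3 + 0.59x4 ≤ 0.42   (sulfur)
  160x2 + 741x3 + 4x4 ≥ 1055   (silicon)
  x1, x2, x3, x4 ≥ 0.
At the optimum only ferrosilicon is positive (pure iron, silicomanganese, scrap grade C = 0). The silicon requirement is met with equality.
Optimal quantities: ferrosilicon = 1.424 kg.
Cost = 1.85·1.424 = 2.6344.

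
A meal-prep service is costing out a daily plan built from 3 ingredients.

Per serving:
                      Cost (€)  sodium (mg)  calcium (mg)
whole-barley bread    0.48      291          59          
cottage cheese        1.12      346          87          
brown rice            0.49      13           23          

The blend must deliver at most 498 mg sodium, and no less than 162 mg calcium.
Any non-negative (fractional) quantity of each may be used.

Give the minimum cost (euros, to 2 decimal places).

Let x1 = servings of whole-barley bread, x2 = servings of cottage cheese, x3 = servings of brown rice.
Minimize 0.48x1 + 1.12x2 + 0.49x3 s.t.:
  291x1 + 346x2 + 13x3 ≤ 498   (sodium)
  59x1 + 87x2 + 23x3 ≥ 162   (calcium)
  x1, x2, x3 ≥ 0.
The cheapest feasible vertex uses only whole-barley bread, brown rice; cottage cheese is not used. The sodium and calcium requirements are met with equality.
So whole-barley bread = 1.577 servings, brown rice = 2.997 servings.
Cost = 0.48·1.577 + 0.49·2.997 = 2.2255.

€2.23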